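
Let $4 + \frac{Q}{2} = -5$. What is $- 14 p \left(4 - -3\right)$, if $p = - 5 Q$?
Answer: $-8820$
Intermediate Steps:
$Q = -18$ ($Q = -8 + 2 \left(-5\right) = -8 - 10 = -18$)
$p = 90$ ($p = \left(-5\right) \left(-18\right) = 90$)
$- 14 p \left(4 - -3\right) = \left(-14\right) 90 \left(4 - -3\right) = - 1260 \left(4 + 3\right) = \left(-1260\right) 7 = -8820$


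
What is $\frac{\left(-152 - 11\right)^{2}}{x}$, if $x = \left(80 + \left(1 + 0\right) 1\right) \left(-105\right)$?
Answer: $- \frac{26569}{8505} \approx -3.1239$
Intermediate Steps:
$x = -8505$ ($x = \left(80 + 1 \cdot 1\right) \left(-105\right) = \left(80 + 1\right) \left(-105\right) = 81 \left(-105\right) = -8505$)
$\frac{\left(-152 - 11\right)^{2}}{x} = \frac{\left(-152 - 11\right)^{2}}{-8505} = \left(-163\right)^{2} \left(- \frac{1}{8505}\right) = 26569 \left(- \frac{1}{8505}\right) = - \frac{26569}{8505}$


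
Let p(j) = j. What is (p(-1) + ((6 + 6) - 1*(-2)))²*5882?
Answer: 994058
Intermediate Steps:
(p(-1) + ((6 + 6) - 1*(-2)))²*5882 = (-1 + ((6 + 6) - 1*(-2)))²*5882 = (-1 + (12 + 2))²*5882 = (-1 + 14)²*5882 = 13²*5882 = 169*5882 = 994058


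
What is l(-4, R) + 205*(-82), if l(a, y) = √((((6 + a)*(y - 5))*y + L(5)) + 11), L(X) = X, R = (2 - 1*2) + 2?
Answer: -16808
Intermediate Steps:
R = 2 (R = (2 - 2) + 2 = 0 + 2 = 2)
l(a, y) = √(16 + y*(-5 + y)*(6 + a)) (l(a, y) = √((((6 + a)*(y - 5))*y + 5) + 11) = √((((6 + a)*(-5 + y))*y + 5) + 11) = √((((-5 + y)*(6 + a))*y + 5) + 11) = √((y*(-5 + y)*(6 + a) + 5) + 11) = √((5 + y*(-5 + y)*(6 + a)) + 11) = √(16 + y*(-5 + y)*(6 + a)))
l(-4, R) + 205*(-82) = √(16 - 30*2 + 6*2² - 4*2² - 5*(-4)*2) + 205*(-82) = √(16 - 60 + 6*4 - 4*4 + 40) - 16810 = √(16 - 60 + 24 - 16 + 40) - 16810 = √4 - 16810 = 2 - 16810 = -16808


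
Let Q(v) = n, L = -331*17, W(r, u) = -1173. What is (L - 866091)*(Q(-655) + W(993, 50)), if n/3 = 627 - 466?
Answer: 601485420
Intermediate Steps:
L = -5627
n = 483 (n = 3*(627 - 466) = 3*161 = 483)
Q(v) = 483
(L - 866091)*(Q(-655) + W(993, 50)) = (-5627 - 866091)*(483 - 1173) = -871718*(-690) = 601485420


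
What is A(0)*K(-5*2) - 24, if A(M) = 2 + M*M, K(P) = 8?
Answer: -8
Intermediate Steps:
A(M) = 2 + M²
A(0)*K(-5*2) - 24 = (2 + 0²)*8 - 24 = (2 + 0)*8 - 24 = 2*8 - 24 = 16 - 24 = -8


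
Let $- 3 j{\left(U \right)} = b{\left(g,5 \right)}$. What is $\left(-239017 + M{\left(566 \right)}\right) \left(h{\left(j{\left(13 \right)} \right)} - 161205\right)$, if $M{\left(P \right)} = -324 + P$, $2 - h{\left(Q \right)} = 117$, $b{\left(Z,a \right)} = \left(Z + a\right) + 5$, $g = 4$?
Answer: $38519183000$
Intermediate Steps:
$b{\left(Z,a \right)} = 5 + Z + a$
$j{\left(U \right)} = - \frac{14}{3}$ ($j{\left(U \right)} = - \frac{5 + 4 + 5}{3} = \left(- \frac{1}{3}\right) 14 = - \frac{14}{3}$)
$h{\left(Q \right)} = -115$ ($h{\left(Q \right)} = 2 - 117 = -115$)
$\left(-239017 + M{\left(566 \right)}\right) \left(h{\left(j{\left(13 \right)} \right)} - 161205\right) = \left(-239017 + \left(-324 + 566\right)\right) \left(-115 - 161205\right) = \left(-239017 + 242\right) \left(-161320\right) = \left(-238775\right) \left(-161320\right) = 38519183000$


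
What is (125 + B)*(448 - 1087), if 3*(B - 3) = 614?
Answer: -212574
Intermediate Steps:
B = 623/3 (B = 3 + (⅓)*614 = 3 + 614/3 = 623/3 ≈ 207.67)
(125 + B)*(448 - 1087) = (125 + 623/3)*(448 - 1087) = (998/3)*(-639) = -212574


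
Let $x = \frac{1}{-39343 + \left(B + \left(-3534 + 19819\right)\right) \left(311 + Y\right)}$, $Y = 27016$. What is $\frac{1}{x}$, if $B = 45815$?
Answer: $1696967357$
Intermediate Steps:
$x = \frac{1}{1696967357}$ ($x = \frac{1}{-39343 + \left(45815 + \left(-3534 + 19819\right)\right) \left(311 + 27016\right)} = \frac{1}{-39343 + \left(45815 + 16285\right) 27327} = \frac{1}{-39343 + 62100 \cdot 27327} = \frac{1}{-39343 + 1697006700} = \frac{1}{1696967357} \approx 5.8929 \cdot 10^{-10}$)
$\frac{1}{x} = \frac{1}{\frac{1}{1696967357}} = 1696967357$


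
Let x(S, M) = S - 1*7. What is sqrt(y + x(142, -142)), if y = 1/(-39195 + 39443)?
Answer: sqrt(2075822)/124 ≈ 11.619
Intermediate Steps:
x(S, M) = -7 + S (x(S, M) = S - 7 = -7 + S)
y = 1/248 ≈ 0.0040323
sqrt(y + x(142, -142)) = sqrt(1/248 + (-7 + 142)) = sqrt(1/248 + 135) = sqrt(33481/248) = sqrt(2075822)/124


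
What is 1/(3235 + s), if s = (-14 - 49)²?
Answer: 1/7204 ≈ 0.00013881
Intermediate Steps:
s = 3969 (s = (-63)² = 3969)
1/(3235 + s) = 1/(3235 + 3969) = 1/7204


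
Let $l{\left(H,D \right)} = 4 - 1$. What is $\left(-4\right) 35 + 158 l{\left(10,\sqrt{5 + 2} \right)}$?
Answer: $334$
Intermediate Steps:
$l{\left(H,D \right)} = 3$ ($l{\left(H,D \right)} = 4 - 1 = 3$)
$\left(-4\right) 35 + 158 l{\left(10,\sqrt{5 + 2} \right)} = \left(-4\right) 35 + 158 \cdot 3 = -140 + 474 = 334$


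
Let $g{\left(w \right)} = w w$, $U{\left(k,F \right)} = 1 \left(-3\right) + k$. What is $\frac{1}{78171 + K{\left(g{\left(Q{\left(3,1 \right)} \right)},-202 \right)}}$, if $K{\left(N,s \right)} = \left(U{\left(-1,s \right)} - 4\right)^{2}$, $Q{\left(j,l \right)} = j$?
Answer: $\frac{1}{78235} \approx 1.2782 \cdot 10^{-5}$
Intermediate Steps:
$U{\left(k,F \right)} = -3 + k$
$g{\left(w \right)} = w^{2}$
$K{\left(N,s \right)} = 64$ ($K{\left(N,s \right)} = \left(\left(-3 - 1\right) - 4\right)^{2} = \left(-4 - 4\right)^{2} = \left(-8\right)^{2} = 64$)
$\frac{1}{78171 + K{\left(g{\left(Q{\left(3,1 \right)} \right)},-202 \right)}} = \frac{1}{78171 + 64} = \frac{1}{78235}$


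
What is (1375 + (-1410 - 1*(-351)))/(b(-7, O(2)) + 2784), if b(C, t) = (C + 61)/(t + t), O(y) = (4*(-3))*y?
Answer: 2528/22263 ≈ 0.11355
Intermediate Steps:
O(y) = -12*y
b(C, t) = (61 + C)/(2*t) (b(C, t) = (61 + C)/((2*t)) = (61 + C)*(1/(2*t)) = (61 + C)/(2*t))
(1375 + (-1410 - 1*(-351)))/(b(-7, O(2)) + 2784) = (1375 + (-1410 - 1*(-351)))/((61 - 7)/(2*((-12*2))) + 2784) = (1375 + (-1410 + 351))/((½)*54/(-24) + 2784) = (1375 - 1059)/((½)*(-1/24)*54 + 2784) = 316/(-9/8 + 2784) = 316/(22263/8) = 316*(8/22263) = 2528/22263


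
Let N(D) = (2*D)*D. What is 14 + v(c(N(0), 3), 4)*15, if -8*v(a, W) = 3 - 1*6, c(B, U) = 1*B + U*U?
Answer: 157/8 ≈ 19.625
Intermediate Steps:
N(D) = 2*D²
c(B, U) = B + U²
v(a, W) = 3/8 (v(a, W) = -(3 - 1*6)/8 = -(3 - 6)/8 = -⅛*(-3) = 3/8)
14 + v(c(N(0), 3), 4)*15 = 14 + (3/8)*15 = 14 + 45/8 = 157/8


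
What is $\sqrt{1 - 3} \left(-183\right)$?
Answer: $- 183 i \sqrt{2} \approx - 258.8 i$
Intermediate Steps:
$\sqrt{1 - 3} \left(-183\right) = \sqrt{-2} \left(-183\right) = i \sqrt{2} \left(-183\right) = - 183 i \sqrt{2}$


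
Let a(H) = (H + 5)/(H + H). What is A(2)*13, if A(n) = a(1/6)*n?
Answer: 403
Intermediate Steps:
a(H) = (5 + H)/(2*H) (a(H) = (5 + H)/((2*H)) = (5 + H)*(1/(2*H)) = (5 + H)/(2*H))
A(n) = 31*n/2 (A(n) = ((5 + 1/6)/(2*(1/6)))*n = ((5 + ⅙)/(2*(⅙)))*n = ((½)*6*(31/6))*n = 31*n/2)
A(2)*13 = ((31/2)*2)*13 = 31*13 = 403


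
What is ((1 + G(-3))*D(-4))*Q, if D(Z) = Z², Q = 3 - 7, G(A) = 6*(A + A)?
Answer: 2240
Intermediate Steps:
G(A) = 12*A (G(A) = 6*(2*A) = 12*A)
Q = -4
((1 + G(-3))*D(-4))*Q = ((1 + 12*(-3))*(-4)²)*(-4) = ((1 - 36)*16)*(-4) = -35*16*(-4) = -560*(-4) = 2240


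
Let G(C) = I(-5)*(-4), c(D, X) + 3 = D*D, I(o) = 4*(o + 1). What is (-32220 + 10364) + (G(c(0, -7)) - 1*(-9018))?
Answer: -12774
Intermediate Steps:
I(o) = 4 + 4*o (I(o) = 4*(1 + o) = 4 + 4*o)
c(D, X) = -3 + D² (c(D, X) = -3 + D*D = -3 + D²)
G(C) = 64 (G(C) = (4 + 4*(-5))*(-4) = (4 - 20)*(-4) = -16*(-4) = 64)
(-32220 + 10364) + (G(c(0, -7)) - 1*(-9018)) = (-32220 + 10364) + (64 - 1*(-9018)) = -21856 + (64 + 9018) = -21856 + 9082 = -12774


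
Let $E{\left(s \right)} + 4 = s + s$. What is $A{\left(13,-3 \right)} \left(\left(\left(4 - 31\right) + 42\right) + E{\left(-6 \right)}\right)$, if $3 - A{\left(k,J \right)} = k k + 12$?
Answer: $178$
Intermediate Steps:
$E{\left(s \right)} = -4 + 2 s$ ($E{\left(s \right)} = -4 + \left(s + s\right) = -4 + 2 s$)
$A{\left(k,J \right)} = -9 - k^{2}$ ($A{\left(k,J \right)} = 3 - \left(k k + 12\right) = 3 - \left(k^{2} + 12\right) = 3 - \left(12 + k^{2}\right) = -9 - k^{2}$)
$A{\left(13,-3 \right)} \left(\left(\left(4 - 31\right) + 42\right) + E{\left(-6 \right)}\right) = \left(-9 - 13^{2}\right) \left(\left(\left(4 - 31\right) + 42\right) + \left(-4 + 2 \left(-6\right)\right)\right) = \left(-9 - 169\right) \left(\left(-27 + 42\right) - 16\right) = \left(-9 - 169\right) \left(15 - 16\right) = \left(-178\right) \left(-1\right) = 178$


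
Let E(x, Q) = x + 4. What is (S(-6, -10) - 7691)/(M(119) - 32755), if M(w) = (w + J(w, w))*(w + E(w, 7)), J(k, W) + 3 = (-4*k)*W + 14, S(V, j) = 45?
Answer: 7646/13709143 ≈ 0.00055773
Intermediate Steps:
E(x, Q) = 4 + x
J(k, W) = 11 - 4*W*k (J(k, W) = -3 + ((-4*k)*W + 14) = -3 + (-4*W*k + 14) = -3 + (14 - 4*W*k) = 11 - 4*W*k)
M(w) = (4 + 2*w)*(11 + w - 4*w²) (M(w) = (w + (11 - 4*w*w))*(w + (4 + w)) = (w + (11 - 4*w²))*(4 + 2*w) = (11 + w - 4*w²)*(4 + 2*w) = (4 + 2*w)*(11 + w - 4*w²))
(S(-6, -10) - 7691)/(M(119) - 32755) = (45 - 7691)/((44 - 14*119² - 8*119³ + 26*119) - 32755) = -7646/((44 - 14*14161 - 8*1685159 + 3094) - 32755) = -7646/((44 - 198254 - 13481272 + 3094) - 32755) = -7646/(-13676388 - 32755) = -7646/(-13709143) = -7646*(-1/13709143) = 7646/13709143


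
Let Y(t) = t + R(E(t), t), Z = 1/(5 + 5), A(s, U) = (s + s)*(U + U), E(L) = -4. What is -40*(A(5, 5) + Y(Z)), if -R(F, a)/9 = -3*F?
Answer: 316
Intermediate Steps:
A(s, U) = 4*U*s (A(s, U) = (2*s)*(2*U) = 4*U*s)
R(F, a) = 27*F (R(F, a) = -(-27)*F = 27*F)
Z = ⅒ (Z = 1/10 = ⅒ ≈ 0.10000)
Y(t) = -108 + t (Y(t) = t + 27*(-4) = t - 108 = -108 + t)
-40*(A(5, 5) + Y(Z)) = -40*(4*5*5 + (-108 + ⅒)) = -40*(100 - 1079/10) = -40*(-79/10) = 316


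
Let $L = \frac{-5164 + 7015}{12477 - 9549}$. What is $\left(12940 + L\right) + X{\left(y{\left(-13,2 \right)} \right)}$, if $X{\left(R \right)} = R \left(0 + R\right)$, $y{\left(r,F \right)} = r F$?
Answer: $\frac{13289833}{976} \approx 13617.0$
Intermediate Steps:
$L = \frac{617}{976}$ ($L = \frac{1851}{2928} = 1851 \cdot \frac{1}{2928} = \frac{617}{976} \approx 0.63217$)
$y{\left(r,F \right)} = F r$
$X{\left(R \right)} = R^{2}$ ($X{\left(R \right)} = R R = R^{2}$)
$\left(12940 + L\right) + X{\left(y{\left(-13,2 \right)} \right)} = \left(12940 + \frac{617}{976}\right) + \left(2 \left(-13\right)\right)^{2} = \frac{12630057}{976} + \left(-26\right)^{2} = \frac{12630057}{976} + 676 = \frac{13289833}{976}$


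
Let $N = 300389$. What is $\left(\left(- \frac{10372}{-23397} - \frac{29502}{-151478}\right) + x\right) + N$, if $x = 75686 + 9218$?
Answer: $\frac{682765518306274}{1772065383} \approx 3.8529 \cdot 10^{5}$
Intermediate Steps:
$x = 84904$
$\left(\left(- \frac{10372}{-23397} - \frac{29502}{-151478}\right) + x\right) + N = \left(\left(- \frac{10372}{-23397} - \frac{29502}{-151478}\right) + 84904\right) + 300389 = \left(\left(\left(-10372\right) \left(- \frac{1}{23397}\right) - - \frac{14751}{75739}\right) + 84904\right) + 300389 = \left(\left(\frac{10372}{23397} + \frac{14751}{75739}\right) + 84904\right) + 300389 = \left(\frac{1130694055}{1772065383} + 84904\right) + 300389 = \frac{150456569972287}{1772065383} + 300389 = \frac{682765518306274}{1772065383}$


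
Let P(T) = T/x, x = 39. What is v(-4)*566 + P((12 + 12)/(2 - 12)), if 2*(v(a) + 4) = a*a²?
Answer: -1324444/65 ≈ -20376.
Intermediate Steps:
v(a) = -4 + a³/2 (v(a) = -4 + (a*a²)/2 = -4 + a³/2)
P(T) = T/39
v(-4)*566 + P((12 + 12)/(2 - 12)) = (-4 + (½)*(-4)³)*566 + ((12 + 12)/(2 - 12))/39 = (-4 + (½)*(-64))*566 + (24/(-10))/39 = (-4 - 32)*566 + (24*(-⅒))/39 = -36*566 + (1/39)*(-12/5) = -20376 - 4/65 = -1324444/65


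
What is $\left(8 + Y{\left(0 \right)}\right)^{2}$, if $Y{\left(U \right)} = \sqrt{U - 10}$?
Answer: $\left(8 + i \sqrt{10}\right)^{2} \approx 54.0 + 50.596 i$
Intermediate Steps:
$Y{\left(U \right)} = \sqrt{-10 + U}$
$\left(8 + Y{\left(0 \right)}\right)^{2} = \left(8 + \sqrt{-10 + 0}\right)^{2} = \left(8 + \sqrt{-10}\right)^{2} = \left(8 + i \sqrt{10}\right)^{2}$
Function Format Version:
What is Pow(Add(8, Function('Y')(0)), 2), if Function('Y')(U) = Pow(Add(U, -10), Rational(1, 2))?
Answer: Pow(Add(8, Mul(I, Pow(10, Rational(1, 2)))), 2) ≈ Add(54.000, Mul(50.596, I))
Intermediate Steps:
Function('Y')(U) = Pow(Add(-10, U), Rational(1, 2))
Pow(Add(8, Function('Y')(0)), 2) = Pow(Add(8, Pow(Add(-10, 0), Rational(1, 2))), 2) = Pow(Add(8, Pow(-10, Rational(1, 2))), 2) = Pow(Add(8, Mul(I, Pow(10, Rational(1, 2)))), 2)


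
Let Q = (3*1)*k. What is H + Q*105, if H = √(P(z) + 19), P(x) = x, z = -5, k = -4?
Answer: -1260 + √14 ≈ -1256.3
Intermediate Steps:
Q = -12 (Q = (3*1)*(-4) = 3*(-4) = -12)
H = √14 (H = √(-5 + 19) = √14 ≈ 3.7417)
H + Q*105 = √14 - 12*105 = √14 - 1260 = -1260 + √14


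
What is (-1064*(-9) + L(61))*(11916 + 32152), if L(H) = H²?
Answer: 585972196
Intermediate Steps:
(-1064*(-9) + L(61))*(11916 + 32152) = (-1064*(-9) + 61²)*(11916 + 32152) = (9576 + 3721)*44068 = 13297*44068 = 585972196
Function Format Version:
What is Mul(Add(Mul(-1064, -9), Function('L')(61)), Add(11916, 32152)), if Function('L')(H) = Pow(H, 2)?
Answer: 585972196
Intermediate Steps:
Mul(Add(Mul(-1064, -9), Function('L')(61)), Add(11916, 32152)) = Mul(Add(Mul(-1064, -9), Pow(61, 2)), Add(11916, 32152)) = Mul(Add(9576, 3721), 44068) = Mul(13297, 44068) = 585972196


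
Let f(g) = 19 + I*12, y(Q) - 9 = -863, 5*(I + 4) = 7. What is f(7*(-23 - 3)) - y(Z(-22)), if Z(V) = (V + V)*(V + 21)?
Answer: 4209/5 ≈ 841.80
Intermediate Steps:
I = -13/5 (I = -4 + (⅕)*7 = -4 + 7/5 = -13/5 ≈ -2.6000)
Z(V) = 2*V*(21 + V) (Z(V) = (2*V)*(21 + V) = 2*V*(21 + V))
y(Q) = -854 (y(Q) = 9 - 863 = -854)
f(g) = -61/5 (f(g) = 19 - 13/5*12 = 19 - 156/5 = -61/5)
f(7*(-23 - 3)) - y(Z(-22)) = -61/5 - 1*(-854) = -61/5 + 854 = 4209/5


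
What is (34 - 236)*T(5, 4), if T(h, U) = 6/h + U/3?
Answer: -7676/15 ≈ -511.73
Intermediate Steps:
T(h, U) = 6/h + U/3 (T(h, U) = 6/h + U*(⅓) = 6/h + U/3)
(34 - 236)*T(5, 4) = (34 - 236)*(6/5 + (⅓)*4) = -202*(6*(⅕) + 4/3) = -202*(6/5 + 4/3) = -202*38/15 = -7676/15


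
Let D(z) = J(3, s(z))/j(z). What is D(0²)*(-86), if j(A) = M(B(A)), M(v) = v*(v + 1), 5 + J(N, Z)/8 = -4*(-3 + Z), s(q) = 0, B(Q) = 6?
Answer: -344/3 ≈ -114.67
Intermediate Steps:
J(N, Z) = 56 - 32*Z (J(N, Z) = -40 + 8*(-4*(-3 + Z)) = -40 + 8*(12 - 4*Z) = -40 + (96 - 32*Z) = 56 - 32*Z)
M(v) = v*(1 + v)
j(A) = 42 (j(A) = 6*(1 + 6) = 6*7 = 42)
D(z) = 4/3 (D(z) = (56 - 32*0)/42 = (56 + 0)*(1/42) = 56*(1/42) = 4/3)
D(0²)*(-86) = (4/3)*(-86) = -344/3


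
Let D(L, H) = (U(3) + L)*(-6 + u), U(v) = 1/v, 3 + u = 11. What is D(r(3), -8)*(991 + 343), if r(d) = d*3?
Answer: 74704/3 ≈ 24901.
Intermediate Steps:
u = 8 (u = -3 + 11 = 8)
r(d) = 3*d
D(L, H) = ⅔ + 2*L (D(L, H) = (1/3 + L)*(-6 + 8) = (⅓ + L)*2 = ⅔ + 2*L)
D(r(3), -8)*(991 + 343) = (⅔ + 2*(3*3))*(991 + 343) = (⅔ + 2*9)*1334 = (⅔ + 18)*1334 = (56/3)*1334 = 74704/3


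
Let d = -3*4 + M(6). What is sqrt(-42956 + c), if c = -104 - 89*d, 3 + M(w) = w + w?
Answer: I*sqrt(42793) ≈ 206.86*I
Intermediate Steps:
M(w) = -3 + 2*w (M(w) = -3 + (w + w) = -3 + 2*w)
d = -3 (d = -3*4 + (-3 + 2*6) = -12 + (-3 + 12) = -12 + 9 = -3)
c = 163 (c = -104 - 89*(-3) = -104 + 267 = 163)
sqrt(-42956 + c) = sqrt(-42956 + 163) = sqrt(-42793) = I*sqrt(42793)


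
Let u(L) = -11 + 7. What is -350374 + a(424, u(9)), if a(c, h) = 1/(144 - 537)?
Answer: -137696983/393 ≈ -3.5037e+5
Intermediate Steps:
u(L) = -4
a(c, h) = -1/393 (a(c, h) = 1/(-393) = -1/393)
-350374 + a(424, u(9)) = -350374 - 1/393 = -137696983/393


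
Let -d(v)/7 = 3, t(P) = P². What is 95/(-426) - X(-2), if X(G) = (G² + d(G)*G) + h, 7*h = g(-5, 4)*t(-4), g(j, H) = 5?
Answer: -171917/2982 ≈ -57.652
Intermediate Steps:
d(v) = -21 (d(v) = -7*3 = -21)
h = 80/7 (h = (5*(-4)²)/7 = (5*16)/7 = (⅐)*80 = 80/7 ≈ 11.429)
X(G) = 80/7 + G² - 21*G (X(G) = (G² - 21*G) + 80/7 = 80/7 + G² - 21*G)
95/(-426) - X(-2) = 95/(-426) - (80/7 + (-2)² - 21*(-2)) = 95*(-1/426) - (80/7 + 4 + 42) = -95/426 - 1*402/7 = -95/426 - 402/7 = -171917/2982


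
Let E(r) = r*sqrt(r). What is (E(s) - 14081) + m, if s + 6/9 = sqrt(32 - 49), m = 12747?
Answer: -1334 + sqrt(3)*(-2 + 3*I*sqrt(17))**(3/2)/9 ≈ -1341.3 + 4.4247*I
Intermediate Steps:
s = -2/3 + I*sqrt(17) (s = -2/3 + sqrt(32 - 49) = -2/3 + sqrt(-17) = -2/3 + I*sqrt(17) ≈ -0.66667 + 4.1231*I)
E(r) = r**(3/2)
(E(s) - 14081) + m = ((-2/3 + I*sqrt(17))**(3/2) - 14081) + 12747 = (-14081 + (-2/3 + I*sqrt(17))**(3/2)) + 12747 = -1334 + (-2/3 + I*sqrt(17))**(3/2)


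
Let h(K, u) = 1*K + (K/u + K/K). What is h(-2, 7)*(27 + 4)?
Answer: -279/7 ≈ -39.857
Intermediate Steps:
h(K, u) = 1 + K + K/u (h(K, u) = K + (K/u + 1) = K + (1 + K/u) = 1 + K + K/u)
h(-2, 7)*(27 + 4) = (1 - 2 - 2/7)*(27 + 4) = (1 - 2 - 2*1/7)*31 = (1 - 2 - 2/7)*31 = -9/7*31 = -279/7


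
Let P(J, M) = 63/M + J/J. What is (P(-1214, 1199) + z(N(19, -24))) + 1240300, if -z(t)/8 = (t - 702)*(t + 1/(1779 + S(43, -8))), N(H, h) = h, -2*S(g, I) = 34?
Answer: 1162914631370/1056319 ≈ 1.1009e+6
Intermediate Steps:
S(g, I) = -17 (S(g, I) = -½*34 = -17)
P(J, M) = 1 + 63/M (P(J, M) = 63/M + 1 = 1 + 63/M)
z(t) = -8*(-702 + t)*(1/1762 + t) (z(t) = -8*(t - 702)*(t + 1/(1779 - 17)) = -8*(-702 + t)*(t + 1/1762) = -8*(-702 + t)*(1/1762 + t))
(P(-1214, 1199) + z(N(19, -24))) + 1240300 = ((63 + 1199)/1199 + (2808/881 - 8*(-24)² + (4947692/881)*(-24))) + 1240300 = ((1/1199)*1262 + (2808/881 - 8*576 - 118744608/881)) + 1240300 = (1262/1199 + (2808/881 - 4608 - 118744608/881)) + 1240300 = (1262/1199 - 122801448/881) + 1240300 = -147237824330/1056319 + 1240300 = 1162914631370/1056319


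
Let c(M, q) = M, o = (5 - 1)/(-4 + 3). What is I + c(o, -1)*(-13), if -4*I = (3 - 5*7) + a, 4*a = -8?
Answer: 121/2 ≈ 60.500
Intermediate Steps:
a = -2 (a = (¼)*(-8) = -2)
o = -4 (o = 4/(-1) = 4*(-1) = -4)
I = 17/2 (I = -((3 - 5*7) - 2)/4 = -((3 - 35) - 2)/4 = -(-32 - 2)/4 = -¼*(-34) = 17/2 ≈ 8.5000)
I + c(o, -1)*(-13) = 17/2 - 4*(-13) = 17/2 + 52 = 121/2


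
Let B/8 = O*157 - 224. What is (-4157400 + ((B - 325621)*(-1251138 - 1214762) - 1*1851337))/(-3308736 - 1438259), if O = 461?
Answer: 620433846437/4746995 ≈ 1.3070e+5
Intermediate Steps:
B = 577224 (B = 8*(461*157 - 224) = 8*(72377 - 224) = 8*72153 = 577224)
(-4157400 + ((B - 325621)*(-1251138 - 1214762) - 1*1851337))/(-3308736 - 1438259) = (-4157400 + ((577224 - 325621)*(-1251138 - 1214762) - 1*1851337))/(-3308736 - 1438259) = (-4157400 + (251603*(-2465900) - 1851337))/(-4746995) = (-4157400 + (-620427837700 - 1851337))*(-1/4746995) = (-4157400 - 620429689037)*(-1/4746995) = -620433846437*(-1/4746995) = 620433846437/4746995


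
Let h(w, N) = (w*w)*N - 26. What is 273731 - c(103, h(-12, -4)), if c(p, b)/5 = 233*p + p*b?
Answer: 463766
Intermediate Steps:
h(w, N) = -26 + N*w² (h(w, N) = w²*N - 26 = N*w² - 26 = -26 + N*w²)
c(p, b) = 1165*p + 5*b*p (c(p, b) = 5*(233*p + p*b) = 5*(233*p + b*p) = 1165*p + 5*b*p)
273731 - c(103, h(-12, -4)) = 273731 - 5*103*(233 + (-26 - 4*(-12)²)) = 273731 - 5*103*(233 + (-26 - 4*144)) = 273731 - 5*103*(233 + (-26 - 576)) = 273731 - 5*103*(233 - 602) = 273731 - 5*103*(-369) = 273731 - 1*(-190035) = 273731 + 190035 = 463766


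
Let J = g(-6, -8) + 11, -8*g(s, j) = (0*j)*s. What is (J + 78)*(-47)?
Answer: -4183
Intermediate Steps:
g(s, j) = 0 (g(s, j) = -0*j*s/8 = -0*s = -1/8*0 = 0)
J = 11 (J = 0 + 11 = 11)
(J + 78)*(-47) = (11 + 78)*(-47) = 89*(-47) = -4183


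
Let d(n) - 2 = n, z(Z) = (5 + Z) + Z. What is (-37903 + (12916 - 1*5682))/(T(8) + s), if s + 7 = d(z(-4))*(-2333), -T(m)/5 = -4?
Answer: -10223/782 ≈ -13.073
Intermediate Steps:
z(Z) = 5 + 2*Z
d(n) = 2 + n
T(m) = 20 (T(m) = -5*(-4) = 20)
s = 2326 (s = -7 + (2 + (5 + 2*(-4)))*(-2333) = -7 + (2 + (5 - 8))*(-2333) = -7 + (2 - 3)*(-2333) = -7 - 1*(-2333) = -7 + 2333 = 2326)
(-37903 + (12916 - 1*5682))/(T(8) + s) = (-37903 + (12916 - 1*5682))/(20 + 2326) = (-37903 + (12916 - 5682))/2346 = (-37903 + 7234)*(1/2346) = -30669*1/2346 = -10223/782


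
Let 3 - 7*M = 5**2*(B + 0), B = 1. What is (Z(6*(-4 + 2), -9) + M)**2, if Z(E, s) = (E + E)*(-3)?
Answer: 232324/49 ≈ 4741.3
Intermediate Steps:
M = -22/7 (M = 3/7 - 5**2*(1 + 0)/7 = 3/7 - 25/7 = -22/7 ≈ -3.1429)
Z(E, s) = -6*E (Z(E, s) = (2*E)*(-3) = -6*E)
(Z(6*(-4 + 2), -9) + M)**2 = (-36*(-4 + 2) - 22/7)**2 = (-36*(-2) - 22/7)**2 = (-6*(-12) - 22/7)**2 = (72 - 22/7)**2 = (482/7)**2 = 232324/49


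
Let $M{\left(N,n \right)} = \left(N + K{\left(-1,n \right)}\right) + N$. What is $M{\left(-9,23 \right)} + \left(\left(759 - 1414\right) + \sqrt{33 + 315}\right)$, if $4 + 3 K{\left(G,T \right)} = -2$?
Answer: $-675 + 2 \sqrt{87} \approx -656.35$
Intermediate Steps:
$K{\left(G,T \right)} = -2$ ($K{\left(G,T \right)} = - \frac{4}{3} + \frac{1}{3} \left(-2\right) = - \frac{4}{3} - \frac{2}{3} = -2$)
$M{\left(N,n \right)} = -2 + 2 N$ ($M{\left(N,n \right)} = \left(N - 2\right) + N = \left(-2 + N\right) + N = -2 + 2 N$)
$M{\left(-9,23 \right)} + \left(\left(759 - 1414\right) + \sqrt{33 + 315}\right) = \left(-2 + 2 \left(-9\right)\right) + \left(\left(759 - 1414\right) + \sqrt{33 + 315}\right) = \left(-2 - 18\right) - \left(655 - \sqrt{348}\right) = -20 - \left(655 - 2 \sqrt{87}\right) = -675 + 2 \sqrt{87}$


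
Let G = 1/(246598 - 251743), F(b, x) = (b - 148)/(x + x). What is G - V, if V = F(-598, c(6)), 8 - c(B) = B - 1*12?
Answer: 274153/10290 ≈ 26.643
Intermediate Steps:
c(B) = 20 - B (c(B) = 8 - (B - 1*12) = 8 - (B - 12) = 8 - (-12 + B) = 8 + (12 - B) = 20 - B)
F(b, x) = (-148 + b)/(2*x) (F(b, x) = (-148 + b)/((2*x)) = (-148 + b)*(1/(2*x)) = (-148 + b)/(2*x))
G = -1/5145 (G = 1/(-5145) = -1/5145 ≈ -0.00019436)
V = -373/14 (V = (-148 - 598)/(2*(20 - 1*6)) = (1/2)*(-746)/(20 - 6) = (1/2)*(-746)/14 = (1/2)*(1/14)*(-746) = -373/14 ≈ -26.643)
G - V = -1/5145 - 1*(-373/14) = -1/5145 + 373/14 = 274153/10290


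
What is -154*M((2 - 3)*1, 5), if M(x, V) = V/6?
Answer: -385/3 ≈ -128.33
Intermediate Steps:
M(x, V) = V/6 (M(x, V) = V*(⅙) = V/6)
-154*M((2 - 3)*1, 5) = -77*5/3 = -154*⅚ = -385/3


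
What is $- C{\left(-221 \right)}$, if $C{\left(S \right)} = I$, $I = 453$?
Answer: $-453$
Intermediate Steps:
$C{\left(S \right)} = 453$
$- C{\left(-221 \right)} = \left(-1\right) 453 = -453$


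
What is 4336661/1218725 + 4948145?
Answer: 6030432351786/1218725 ≈ 4.9482e+6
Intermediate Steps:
4336661/1218725 + 4948145 = 6030432351786/1218725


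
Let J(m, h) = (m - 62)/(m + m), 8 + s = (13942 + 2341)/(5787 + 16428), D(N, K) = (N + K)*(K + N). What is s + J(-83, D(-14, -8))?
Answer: -23577367/3687690 ≈ -6.3935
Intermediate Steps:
D(N, K) = (K + N)² (D(N, K) = (K + N)*(K + N) = (K + N)²)
s = -161437/22215 (s = -8 + (13942 + 2341)/(5787 + 16428) = -8 + 16283/22215 = -161437/22215 ≈ -7.2670)
J(m, h) = (-62 + m)/(2*m) (J(m, h) = (-62 + m)/((2*m)) = (-62 + m)*(1/(2*m)) = (-62 + m)/(2*m))
s + J(-83, D(-14, -8)) = -161437/22215 + (½)*(-62 - 83)/(-83) = -161437/22215 + (½)*(-1/83)*(-145) = -161437/22215 + 145/166 = -23577367/3687690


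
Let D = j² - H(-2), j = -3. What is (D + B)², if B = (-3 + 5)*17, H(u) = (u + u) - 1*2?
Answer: 2401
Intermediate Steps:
H(u) = -2 + 2*u (H(u) = 2*u - 2 = -2 + 2*u)
D = 15 (D = (-3)² - (-2 + 2*(-2)) = 9 - (-2 - 4) = 9 - 1*(-6) = 9 + 6 = 15)
B = 34 (B = 2*17 = 34)
(D + B)² = (15 + 34)² = 49² = 2401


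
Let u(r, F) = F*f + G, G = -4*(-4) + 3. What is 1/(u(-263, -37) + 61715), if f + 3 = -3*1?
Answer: 1/61956 ≈ 1.6140e-5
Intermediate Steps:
f = -6 (f = -3 - 3*1 = -3 - 3 = -6)
G = 19 (G = 16 + 3 = 19)
u(r, F) = 19 - 6*F (u(r, F) = F*(-6) + 19 = -6*F + 19 = 19 - 6*F)
1/(u(-263, -37) + 61715) = 1/((19 - 6*(-37)) + 61715) = 1/((19 + 222) + 61715) = 1/(241 + 61715) = 1/61956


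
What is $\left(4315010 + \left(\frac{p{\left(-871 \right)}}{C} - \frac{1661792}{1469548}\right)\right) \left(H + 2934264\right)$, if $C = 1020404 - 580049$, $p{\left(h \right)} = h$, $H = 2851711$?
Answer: $\frac{807820662898331819723935}{32356140477} \approx 2.4967 \cdot 10^{13}$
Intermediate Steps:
$C = 440355$ ($C = 1020404 - 580049 = 440355$)
$\left(4315010 + \left(\frac{p{\left(-871 \right)}}{C} - \frac{1661792}{1469548}\right)\right) \left(H + 2934264\right) = \left(4315010 - \left(\frac{871}{440355} + \frac{415448}{367387}\right)\right) \left(2851711 + 2934264\right) = \left(4315010 - \frac{183264598117}{161780702385}\right) 5785975 = \frac{698085165333700733}{161780702385} \cdot 5785975 = \frac{807820662898331819723935}{32356140477}$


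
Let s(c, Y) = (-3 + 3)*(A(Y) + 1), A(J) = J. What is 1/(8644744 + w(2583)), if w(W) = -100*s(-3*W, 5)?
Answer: 1/8644744 ≈ 1.1568e-7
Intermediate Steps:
s(c, Y) = 0 (s(c, Y) = (-3 + 3)*(Y + 1) = 0*(1 + Y) = 0)
w(W) = 0 (w(W) = -100*0 = 0)
1/(8644744 + w(2583)) = 1/(8644744 + 0) = 1/8644744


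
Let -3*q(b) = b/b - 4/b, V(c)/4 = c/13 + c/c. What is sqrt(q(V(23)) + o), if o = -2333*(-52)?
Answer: sqrt(39306315)/18 ≈ 348.30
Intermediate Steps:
o = 121316
V(c) = 4 + 4*c/13 (V(c) = 4*(c/13 + c/c) = 4*(c*(1/13) + 1) = 4*(c/13 + 1) = 4*(1 + c/13) = 4 + 4*c/13)
q(b) = -1/3 + 4/(3*b) (q(b) = -(b/b - 4/b)/3 = -(1 - 4/b)/3 = -1/3 + 4/(3*b))
sqrt(q(V(23)) + o) = sqrt((4 - (4 + (4/13)*23))/(3*(4 + (4/13)*23)) + 121316) = sqrt((4 - (4 + 92/13))/(3*(4 + 92/13)) + 121316) = sqrt((4 - 1*144/13)/(3*(144/13)) + 121316) = sqrt((1/3)*(13/144)*(4 - 144/13) + 121316) = sqrt((1/3)*(13/144)*(-92/13) + 121316) = sqrt(-23/108 + 121316) = sqrt(13102105/108) = sqrt(39306315)/18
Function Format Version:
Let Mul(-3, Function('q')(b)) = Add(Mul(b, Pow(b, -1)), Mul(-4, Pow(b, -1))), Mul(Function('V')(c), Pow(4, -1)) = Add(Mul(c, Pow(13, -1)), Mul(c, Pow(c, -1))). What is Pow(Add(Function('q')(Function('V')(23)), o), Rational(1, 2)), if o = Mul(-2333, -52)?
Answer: Mul(Rational(1, 18), Pow(39306315, Rational(1, 2))) ≈ 348.30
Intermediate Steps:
o = 121316
Function('V')(c) = Add(4, Mul(Rational(4, 13), c)) (Function('V')(c) = Mul(4, Add(Mul(c, Pow(13, -1)), Mul(c, Pow(c, -1)))) = Mul(4, Add(Mul(c, Rational(1, 13)), 1)) = Mul(4, Add(Mul(Rational(1, 13), c), 1)) = Mul(4, Add(1, Mul(Rational(1, 13), c))) = Add(4, Mul(Rational(4, 13), c)))
Function('q')(b) = Add(Rational(-1, 3), Mul(Rational(4, 3), Pow(b, -1))) (Function('q')(b) = Mul(Rational(-1, 3), Add(Mul(b, Pow(b, -1)), Mul(-4, Pow(b, -1)))) = Mul(Rational(-1, 3), Add(1, Mul(-4, Pow(b, -1)))) = Add(Rational(-1, 3), Mul(Rational(4, 3), Pow(b, -1))))
Pow(Add(Function('q')(Function('V')(23)), o), Rational(1, 2)) = Pow(Add(Mul(Rational(1, 3), Pow(Add(4, Mul(Rational(4, 13), 23)), -1), Add(4, Mul(-1, Add(4, Mul(Rational(4, 13), 23))))), 121316), Rational(1, 2)) = Pow(Add(Mul(Rational(1, 3), Pow(Add(4, Rational(92, 13)), -1), Add(4, Mul(-1, Add(4, Rational(92, 13))))), 121316), Rational(1, 2)) = Pow(Add(Mul(Rational(1, 3), Pow(Rational(144, 13), -1), Add(4, Mul(-1, Rational(144, 13)))), 121316), Rational(1, 2)) = Pow(Add(Mul(Rational(1, 3), Rational(13, 144), Add(4, Rational(-144, 13))), 121316), Rational(1, 2)) = Pow(Add(Mul(Rational(1, 3), Rational(13, 144), Rational(-92, 13)), 121316), Rational(1, 2)) = Pow(Add(Rational(-23, 108), 121316), Rational(1, 2)) = Pow(Rational(13102105, 108), Rational(1, 2)) = Mul(Rational(1, 18), Pow(39306315, Rational(1, 2)))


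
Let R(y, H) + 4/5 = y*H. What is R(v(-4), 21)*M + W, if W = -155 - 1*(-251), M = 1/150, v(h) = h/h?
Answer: 72101/750 ≈ 96.135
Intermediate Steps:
v(h) = 1
M = 1/150 ≈ 0.0066667
W = 96 (W = -155 + 251 = 96)
R(y, H) = -⅘ + H*y (R(y, H) = -⅘ + y*H = -⅘ + H*y)
R(v(-4), 21)*M + W = (-⅘ + 21*1)*(1/150) + 96 = (-⅘ + 21)*(1/150) + 96 = (101/5)*(1/150) + 96 = 101/750 + 96 = 72101/750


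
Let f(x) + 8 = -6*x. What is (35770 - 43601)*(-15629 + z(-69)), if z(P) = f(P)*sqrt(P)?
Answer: 122390699 - 3179386*I*sqrt(69) ≈ 1.2239e+8 - 2.641e+7*I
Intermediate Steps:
f(x) = -8 - 6*x
z(P) = sqrt(P)*(-8 - 6*P) (z(P) = (-8 - 6*P)*sqrt(P) = sqrt(P)*(-8 - 6*P))
(35770 - 43601)*(-15629 + z(-69)) = (35770 - 43601)*(-15629 + sqrt(-69)*(-8 - 6*(-69))) = -7831*(-15629 + (I*sqrt(69))*(-8 + 414)) = -7831*(-15629 + (I*sqrt(69))*406) = -7831*(-15629 + 406*I*sqrt(69)) = 122390699 - 3179386*I*sqrt(69)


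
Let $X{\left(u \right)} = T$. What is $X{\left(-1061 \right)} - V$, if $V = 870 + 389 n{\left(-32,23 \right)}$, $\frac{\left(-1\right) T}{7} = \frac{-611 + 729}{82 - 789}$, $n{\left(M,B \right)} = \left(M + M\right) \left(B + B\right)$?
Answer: $\frac{115579064}{101} \approx 1.1443 \cdot 10^{6}$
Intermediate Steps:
$n{\left(M,B \right)} = 4 B M$ ($n{\left(M,B \right)} = 2 M 2 B = 4 B M$)
$T = \frac{118}{101}$ ($T = - 7 \frac{-611 + 729}{82 - 789} = - 7 \frac{118}{-707} = - 7 \cdot 118 \left(- \frac{1}{707}\right) = \left(-7\right) \left(- \frac{118}{707}\right) = \frac{118}{101} \approx 1.1683$)
$X{\left(u \right)} = \frac{118}{101}$
$V = -1144346$ ($V = 870 + 389 \cdot 4 \cdot 23 \left(-32\right) = 870 + 389 \left(-2944\right) = 870 - 1145216 = -1144346$)
$X{\left(-1061 \right)} - V = \frac{118}{101} - -1144346 = \frac{118}{101} + 1144346 = \frac{115579064}{101}$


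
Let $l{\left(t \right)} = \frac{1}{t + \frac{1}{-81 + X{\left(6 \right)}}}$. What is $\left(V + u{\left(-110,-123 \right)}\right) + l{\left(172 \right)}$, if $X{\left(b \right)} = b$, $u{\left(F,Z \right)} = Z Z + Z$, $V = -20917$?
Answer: $- \frac{76245914}{12899} \approx -5911.0$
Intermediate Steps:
$u{\left(F,Z \right)} = Z + Z^{2}$ ($u{\left(F,Z \right)} = Z^{2} + Z = Z + Z^{2}$)
$l{\left(t \right)} = \frac{1}{- \frac{1}{75} + t}$ ($l{\left(t \right)} = \frac{1}{t + \frac{1}{-81 + 6}} = \frac{1}{t + \frac{1}{-75}} = \frac{1}{t - \frac{1}{75}} = \frac{1}{- \frac{1}{75} + t}$)
$\left(V + u{\left(-110,-123 \right)}\right) + l{\left(172 \right)} = \left(-20917 - 123 \left(1 - 123\right)\right) + \frac{75}{-1 + 75 \cdot 172} = \left(-20917 - -15006\right) + \frac{75}{-1 + 12900} = \left(-20917 + 15006\right) + \frac{75}{12899} = -5911 + 75 \cdot \frac{1}{12899} = -5911 + \frac{75}{12899} = - \frac{76245914}{12899}$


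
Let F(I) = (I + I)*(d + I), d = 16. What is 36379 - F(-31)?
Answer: 35449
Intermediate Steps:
F(I) = 2*I*(16 + I) (F(I) = (I + I)*(16 + I) = (2*I)*(16 + I) = 2*I*(16 + I))
36379 - F(-31) = 36379 - 2*(-31)*(16 - 31) = 36379 - 2*(-31)*(-15) = 36379 - 1*930 = 36379 - 930 = 35449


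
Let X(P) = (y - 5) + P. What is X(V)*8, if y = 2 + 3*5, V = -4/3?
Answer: 256/3 ≈ 85.333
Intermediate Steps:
V = -4/3 (V = -4*⅓ = -4/3 ≈ -1.3333)
y = 17 (y = 2 + 15 = 17)
X(P) = 12 + P (X(P) = (17 - 5) + P = 12 + P)
X(V)*8 = (12 - 4/3)*8 = (32/3)*8 = 256/3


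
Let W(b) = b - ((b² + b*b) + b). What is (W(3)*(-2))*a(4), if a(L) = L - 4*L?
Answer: -432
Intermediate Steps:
W(b) = -2*b² (W(b) = b - ((b² + b²) + b) = b - (2*b² + b) = b - (b + 2*b²) = b + (-b - 2*b²) = -2*b²)
a(L) = -3*L
(W(3)*(-2))*a(4) = (-2*3²*(-2))*(-3*4) = (-2*9*(-2))*(-12) = -18*(-2)*(-12) = 36*(-12) = -432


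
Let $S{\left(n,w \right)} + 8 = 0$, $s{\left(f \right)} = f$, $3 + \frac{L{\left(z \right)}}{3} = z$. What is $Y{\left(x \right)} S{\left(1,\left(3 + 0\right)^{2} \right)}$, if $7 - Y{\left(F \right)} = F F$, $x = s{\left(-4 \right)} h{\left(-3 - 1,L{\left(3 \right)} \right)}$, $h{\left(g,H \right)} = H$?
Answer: $-56$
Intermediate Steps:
$L{\left(z \right)} = -9 + 3 z$
$S{\left(n,w \right)} = -8$ ($S{\left(n,w \right)} = -8 + 0 = -8$)
$x = 0$ ($x = - 4 \left(-9 + 3 \cdot 3\right) = - 4 \left(-9 + 9\right) = \left(-4\right) 0 = 0$)
$Y{\left(F \right)} = 7 - F^{2}$ ($Y{\left(F \right)} = 7 - F F = 7 - F^{2}$)
$Y{\left(x \right)} S{\left(1,\left(3 + 0\right)^{2} \right)} = \left(7 - 0^{2}\right) \left(-8\right) = \left(7 - 0\right) \left(-8\right) = \left(7 + 0\right) \left(-8\right) = 7 \left(-8\right) = -56$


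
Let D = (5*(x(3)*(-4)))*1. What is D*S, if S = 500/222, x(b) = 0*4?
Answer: 0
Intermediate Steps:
x(b) = 0
D = 0 (D = (5*(0*(-4)))*1 = (5*0)*1 = 0*1 = 0)
S = 250/111 (S = 500*(1/222) = 250/111 ≈ 2.2523)
D*S = 0*(250/111) = 0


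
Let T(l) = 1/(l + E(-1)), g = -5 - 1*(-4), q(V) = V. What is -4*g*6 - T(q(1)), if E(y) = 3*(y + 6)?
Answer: 383/16 ≈ 23.938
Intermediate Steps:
E(y) = 18 + 3*y (E(y) = 3*(6 + y) = 18 + 3*y)
g = -1 (g = -5 + 4 = -1)
T(l) = 1/(15 + l) (T(l) = 1/(l + (18 + 3*(-1))) = 1/(l + (18 - 3)) = 1/(l + 15) = 1/(15 + l))
-4*g*6 - T(q(1)) = -4*(-1)*6 - 1/(15 + 1) = 4*6 - 1/16 = 24 - 1*1/16 = 24 - 1/16 = 383/16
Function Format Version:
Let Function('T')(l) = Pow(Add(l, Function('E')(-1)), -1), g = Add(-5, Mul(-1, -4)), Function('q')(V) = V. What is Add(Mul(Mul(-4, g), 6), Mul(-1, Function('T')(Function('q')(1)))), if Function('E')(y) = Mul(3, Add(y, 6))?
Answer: Rational(383, 16) ≈ 23.938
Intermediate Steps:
Function('E')(y) = Add(18, Mul(3, y)) (Function('E')(y) = Mul(3, Add(6, y)) = Add(18, Mul(3, y)))
g = -1 (g = Add(-5, 4) = -1)
Function('T')(l) = Pow(Add(15, l), -1) (Function('T')(l) = Pow(Add(l, Add(18, Mul(3, -1))), -1) = Pow(Add(l, Add(18, -3)), -1) = Pow(Add(l, 15), -1) = Pow(Add(15, l), -1))
Add(Mul(Mul(-4, g), 6), Mul(-1, Function('T')(Function('q')(1)))) = Add(Mul(Mul(-4, -1), 6), Mul(-1, Pow(Add(15, 1), -1))) = Add(Mul(4, 6), Mul(-1, Pow(16, -1))) = Add(24, Mul(-1, Rational(1, 16))) = Add(24, Rational(-1, 16)) = Rational(383, 16)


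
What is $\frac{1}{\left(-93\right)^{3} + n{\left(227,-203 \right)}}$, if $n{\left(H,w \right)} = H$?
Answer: $- \frac{1}{804130} \approx -1.2436 \cdot 10^{-6}$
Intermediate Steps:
$\frac{1}{\left(-93\right)^{3} + n{\left(227,-203 \right)}} = \frac{1}{\left(-93\right)^{3} + 227} = \frac{1}{-804357 + 227} = \frac{1}{-804130} = - \frac{1}{804130}$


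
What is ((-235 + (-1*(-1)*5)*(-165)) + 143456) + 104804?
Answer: 247200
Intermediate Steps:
((-235 + (-1*(-1)*5)*(-165)) + 143456) + 104804 = ((-235 + (1*5)*(-165)) + 143456) + 104804 = ((-235 + 5*(-165)) + 143456) + 104804 = ((-235 - 825) + 143456) + 104804 = (-1060 + 143456) + 104804 = 142396 + 104804 = 247200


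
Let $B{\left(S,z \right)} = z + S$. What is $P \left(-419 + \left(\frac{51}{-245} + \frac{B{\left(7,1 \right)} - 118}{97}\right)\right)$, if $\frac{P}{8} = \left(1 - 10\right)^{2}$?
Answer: $- \frac{6473151936}{23765} \approx -2.7238 \cdot 10^{5}$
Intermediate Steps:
$B{\left(S,z \right)} = S + z$
$P = 648$ ($P = 8 \left(1 - 10\right)^{2} = 8 \left(-9\right)^{2} = 8 \cdot 81 = 648$)
$P \left(-419 + \left(\frac{51}{-245} + \frac{B{\left(7,1 \right)} - 118}{97}\right)\right) = 648 \left(-419 + \left(\frac{51}{-245} + \frac{\left(7 + 1\right) - 118}{97}\right)\right) = 648 \left(-419 + \left(51 \left(- \frac{1}{245}\right) + \left(8 - 118\right) \frac{1}{97}\right)\right) = 648 \left(-419 - \frac{31897}{23765}\right) = 648 \left(- \frac{9989432}{23765}\right) = - \frac{6473151936}{23765}$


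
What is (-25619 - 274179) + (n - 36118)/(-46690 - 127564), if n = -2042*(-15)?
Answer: -26120497602/87127 ≈ -2.9980e+5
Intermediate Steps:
n = 30630
(-25619 - 274179) + (n - 36118)/(-46690 - 127564) = (-25619 - 274179) + (30630 - 36118)/(-46690 - 127564) = -299798 - 5488/(-174254) = -299798 - 5488*(-1/174254) = -299798 + 2744/87127 = -26120497602/87127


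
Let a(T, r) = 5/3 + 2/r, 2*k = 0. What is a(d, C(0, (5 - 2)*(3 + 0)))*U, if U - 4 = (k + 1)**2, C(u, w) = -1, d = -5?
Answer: -5/3 ≈ -1.6667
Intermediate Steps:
k = 0 (k = (1/2)*0 = 0)
a(T, r) = 5/3 + 2/r (a(T, r) = 5*(1/3) + 2/r = 5/3 + 2/r)
U = 5 (U = 4 + (0 + 1)**2 = 4 + 1**2 = 4 + 1 = 5)
a(d, C(0, (5 - 2)*(3 + 0)))*U = (5/3 + 2/(-1))*5 = (5/3 + 2*(-1))*5 = (5/3 - 2)*5 = -1/3*5 = -5/3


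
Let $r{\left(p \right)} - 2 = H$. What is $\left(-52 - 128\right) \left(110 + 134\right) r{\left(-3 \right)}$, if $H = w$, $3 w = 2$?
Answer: $-117120$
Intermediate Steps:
$w = \frac{2}{3}$ ($w = \frac{1}{3} \cdot 2 = \frac{2}{3} \approx 0.66667$)
$H = \frac{2}{3} \approx 0.66667$
$r{\left(p \right)} = \frac{8}{3}$ ($r{\left(p \right)} = 2 + \frac{2}{3} = \frac{8}{3}$)
$\left(-52 - 128\right) \left(110 + 134\right) r{\left(-3 \right)} = \left(-52 - 128\right) \left(110 + 134\right) \frac{8}{3} = \left(-52 - 128\right) 244 \cdot \frac{8}{3} = \left(-180\right) 244 \cdot \frac{8}{3} = \left(-43920\right) \frac{8}{3} = -117120$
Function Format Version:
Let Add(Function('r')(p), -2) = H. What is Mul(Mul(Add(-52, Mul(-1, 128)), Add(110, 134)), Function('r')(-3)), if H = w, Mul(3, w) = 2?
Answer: -117120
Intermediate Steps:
w = Rational(2, 3) (w = Mul(Rational(1, 3), 2) = Rational(2, 3) ≈ 0.66667)
H = Rational(2, 3) ≈ 0.66667
Function('r')(p) = Rational(8, 3) (Function('r')(p) = Add(2, Rational(2, 3)) = Rational(8, 3))
Mul(Mul(Add(-52, Mul(-1, 128)), Add(110, 134)), Function('r')(-3)) = Mul(Mul(Add(-52, Mul(-1, 128)), Add(110, 134)), Rational(8, 3)) = Mul(Mul(Add(-52, -128), 244), Rational(8, 3)) = Mul(Mul(-180, 244), Rational(8, 3)) = Mul(-43920, Rational(8, 3)) = -117120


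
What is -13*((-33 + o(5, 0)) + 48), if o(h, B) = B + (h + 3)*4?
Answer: -611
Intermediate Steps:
o(h, B) = 12 + B + 4*h (o(h, B) = B + (3 + h)*4 = B + (12 + 4*h) = 12 + B + 4*h)
-13*((-33 + o(5, 0)) + 48) = -13*((-33 + (12 + 0 + 4*5)) + 48) = -13*((-33 + (12 + 0 + 20)) + 48) = -13*((-33 + 32) + 48) = -13*(-1 + 48) = -13*47 = -611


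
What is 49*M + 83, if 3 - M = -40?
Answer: 2190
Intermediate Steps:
M = 43 (M = 3 - 1*(-40) = 3 + 40 = 43)
49*M + 83 = 49*43 + 83 = 2107 + 83 = 2190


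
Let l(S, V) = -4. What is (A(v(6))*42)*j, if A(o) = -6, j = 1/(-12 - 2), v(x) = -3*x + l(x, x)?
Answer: 18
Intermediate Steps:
v(x) = -4 - 3*x (v(x) = -3*x - 4 = -4 - 3*x)
j = -1/14 (j = 1/(-14) = -1/14 ≈ -0.071429)
(A(v(6))*42)*j = -6*42*(-1/14) = -252*(-1/14) = 18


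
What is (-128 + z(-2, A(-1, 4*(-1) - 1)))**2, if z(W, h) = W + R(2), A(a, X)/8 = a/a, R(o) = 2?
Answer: 16384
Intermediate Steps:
A(a, X) = 8 (A(a, X) = 8*(a/a) = 8*1 = 8)
z(W, h) = 2 + W (z(W, h) = W + 2 = 2 + W)
(-128 + z(-2, A(-1, 4*(-1) - 1)))**2 = (-128 + (2 - 2))**2 = (-128 + 0)**2 = (-128)**2 = 16384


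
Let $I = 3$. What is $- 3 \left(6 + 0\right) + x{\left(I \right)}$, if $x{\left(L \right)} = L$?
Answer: $-15$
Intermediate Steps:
$- 3 \left(6 + 0\right) + x{\left(I \right)} = - 3 \left(6 + 0\right) + 3 = \left(-3\right) 6 + 3 = -18 + 3 = -15$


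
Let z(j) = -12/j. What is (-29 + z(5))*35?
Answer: -1099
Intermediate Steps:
(-29 + z(5))*35 = (-29 - 12/5)*35 = -157/5*35 = -1099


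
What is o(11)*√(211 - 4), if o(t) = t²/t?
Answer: 33*√23 ≈ 158.26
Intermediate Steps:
o(t) = t
o(11)*√(211 - 4) = 11*√(211 - 4) = 11*√207 = 11*(3*√23) = 33*√23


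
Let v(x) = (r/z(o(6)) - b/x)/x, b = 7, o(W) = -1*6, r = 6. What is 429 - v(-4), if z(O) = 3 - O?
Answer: 20621/48 ≈ 429.60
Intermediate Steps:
o(W) = -6
v(x) = (⅔ - 7/x)/x (v(x) = (6/(3 - 1*(-6)) - 7/x)/x = (6/(3 + 6) - 7/x)/x = (6/9 - 7/x)/x = (6*(⅑) - 7/x)/x = (⅔ - 7/x)/x)
429 - v(-4) = 429 - (-21 + 2*(-4))/(3*(-4)²) = 429 - (-21 - 8)/(3*16) = 429 - (-29)/(3*16) = 429 - 1*(-29/48) = 429 + 29/48 = 20621/48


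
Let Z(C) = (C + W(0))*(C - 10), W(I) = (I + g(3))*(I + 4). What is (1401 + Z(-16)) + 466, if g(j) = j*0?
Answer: 2283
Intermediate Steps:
g(j) = 0
W(I) = I*(4 + I) (W(I) = (I + 0)*(I + 4) = I*(4 + I))
Z(C) = C*(-10 + C) (Z(C) = (C + 0*(4 + 0))*(C - 10) = (C + 0*4)*(-10 + C) = (C + 0)*(-10 + C) = C*(-10 + C))
(1401 + Z(-16)) + 466 = (1401 - 16*(-10 - 16)) + 466 = (1401 - 16*(-26)) + 466 = (1401 + 416) + 466 = 1817 + 466 = 2283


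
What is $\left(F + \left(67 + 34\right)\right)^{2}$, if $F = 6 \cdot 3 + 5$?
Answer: $15376$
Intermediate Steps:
$F = 23$ ($F = 18 + 5 = 23$)
$\left(F + \left(67 + 34\right)\right)^{2} = \left(23 + \left(67 + 34\right)\right)^{2} = \left(23 + 101\right)^{2} = 124^{2} = 15376$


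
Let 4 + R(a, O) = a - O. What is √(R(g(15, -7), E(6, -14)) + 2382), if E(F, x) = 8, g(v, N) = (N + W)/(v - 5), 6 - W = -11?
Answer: √2371 ≈ 48.693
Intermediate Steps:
W = 17 (W = 6 - 1*(-11) = 6 + 11 = 17)
g(v, N) = (17 + N)/(-5 + v) (g(v, N) = (N + 17)/(v - 5) = (17 + N)/(-5 + v))
R(a, O) = -4 + a - O (R(a, O) = -4 + (a - O) = -4 + a - O)
√(R(g(15, -7), E(6, -14)) + 2382) = √((-4 + (17 - 7)/(-5 + 15) - 1*8) + 2382) = √((-4 + 10/10 - 8) + 2382) = √((-4 + (⅒)*10 - 8) + 2382) = √((-4 + 1 - 8) + 2382) = √(-11 + 2382) = √2371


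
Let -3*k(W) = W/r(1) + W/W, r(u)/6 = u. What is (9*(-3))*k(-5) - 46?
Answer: -89/2 ≈ -44.500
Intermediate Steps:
r(u) = 6*u
k(W) = -1/3 - W/18 (k(W) = -(W/((6*1)) + W/W)/3 = -(W/6 + 1)/3 = -(1 + W/6)/3 = -1/3 - W/18)
(9*(-3))*k(-5) - 46 = (9*(-3))*(-1/3 - 1/18*(-5)) - 46 = -27*(-1/3 + 5/18) - 46 = -27*(-1/18) - 46 = 3/2 - 46 = -89/2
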